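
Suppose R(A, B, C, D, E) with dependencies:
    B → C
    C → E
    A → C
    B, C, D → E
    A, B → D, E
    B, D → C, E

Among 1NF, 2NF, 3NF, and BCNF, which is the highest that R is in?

1NF

Candidate key: {A, B}. Prime attributes: {A, B}.
For B → C we have {B}⁺ = {B, C, E}; {B} is not a superkey, so BCNF fails.
Because {C} is non-prime and the left side of B → C is not a superkey, the relation is not in 3NF.
The proper key subset {A} of {A, B} determines non-prime {C, E}, so the relation is not even in 2NF.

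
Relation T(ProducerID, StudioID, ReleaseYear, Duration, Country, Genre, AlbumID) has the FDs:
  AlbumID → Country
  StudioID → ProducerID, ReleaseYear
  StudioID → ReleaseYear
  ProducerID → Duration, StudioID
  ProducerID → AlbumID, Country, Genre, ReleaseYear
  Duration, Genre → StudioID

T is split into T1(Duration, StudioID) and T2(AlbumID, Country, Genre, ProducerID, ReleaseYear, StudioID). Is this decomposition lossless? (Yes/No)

The shared attributes are {StudioID} and {StudioID}⁺ = {AlbumID, Country, Duration, Genre, ProducerID, ReleaseYear, StudioID}.
This includes all of T1, so the common attributes are a superkey of T1 — the join is lossless.

Yes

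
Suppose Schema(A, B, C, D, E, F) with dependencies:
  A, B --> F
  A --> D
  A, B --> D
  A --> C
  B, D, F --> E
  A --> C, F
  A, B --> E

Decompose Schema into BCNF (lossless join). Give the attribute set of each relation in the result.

Candidate key of the original relation: {A, B}.
In {A, B, C, D, E, F}, {A} is not a superkey ({A}⁺ restricted to this set is {A, C, D, F}), so split on A --> C, D, F into {A, C, D, F} and {A, B, E}.
{A, C, D, F}: every determinant is a superkey — BCNF.
{A, B, E}: every determinant is a superkey — BCNF.

{A, B, E}; {A, C, D, F}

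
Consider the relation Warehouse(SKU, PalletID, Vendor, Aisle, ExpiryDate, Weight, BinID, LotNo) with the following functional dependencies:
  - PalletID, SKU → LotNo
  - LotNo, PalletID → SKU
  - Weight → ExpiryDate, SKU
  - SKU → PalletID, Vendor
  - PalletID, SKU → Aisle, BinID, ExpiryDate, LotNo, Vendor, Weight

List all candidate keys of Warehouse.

{SKU}⁺ = {Aisle, BinID, ExpiryDate, LotNo, PalletID, SKU, Vendor, Weight} — all of the relation — so {SKU} is a candidate key.
{Weight}⁺ = {Aisle, BinID, ExpiryDate, LotNo, PalletID, SKU, Vendor, Weight} — all of the relation — so {Weight} is a candidate key.
{LotNo, PalletID}⁺ = {Aisle, BinID, ExpiryDate, LotNo, PalletID, SKU, Vendor, Weight} — all of the relation — so {LotNo, PalletID} is a candidate key.
These are minimal and exhaustive — every other superkey contains one of them.

{LotNo, PalletID}, {SKU}, {Weight}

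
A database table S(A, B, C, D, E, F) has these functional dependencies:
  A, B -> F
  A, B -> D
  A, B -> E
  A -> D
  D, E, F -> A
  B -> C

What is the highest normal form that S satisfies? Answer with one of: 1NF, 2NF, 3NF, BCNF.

Candidate keys: {A, B}, {B, D, E, F}. Prime attributes: {A, B, D, E, F}.
For A -> D we have {A}⁺ = {A, D}; {A} is not a superkey, so BCNF fails.
B -> C determines the non-prime attribute {C} from a non-superkey — 3NF is violated.
Since {B} ⊂ {A, B} and {B}⁺ ⊇ {C} with {C} non-prime, there is a partial dependency; 2NF fails.

1NF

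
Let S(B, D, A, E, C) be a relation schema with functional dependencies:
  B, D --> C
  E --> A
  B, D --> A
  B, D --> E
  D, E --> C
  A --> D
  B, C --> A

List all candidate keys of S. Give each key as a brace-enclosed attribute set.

{A, B}, {B, C}, {B, D}, {B, E}

No FD produces {B}, so it must be in every candidate key.
{A, B} is a candidate key since {A, B}⁺ = {A, B, C, D, E} covers every attribute.
{B, C} is a candidate key since {B, C}⁺ = {A, B, C, D, E} covers every attribute.
{B, D} is a candidate key since {B, D}⁺ = {A, B, C, D, E} covers every attribute.
{B, E} is a candidate key since {B, E}⁺ = {A, B, C, D, E} covers every attribute.
These are minimal and exhaustive — every other superkey contains one of them.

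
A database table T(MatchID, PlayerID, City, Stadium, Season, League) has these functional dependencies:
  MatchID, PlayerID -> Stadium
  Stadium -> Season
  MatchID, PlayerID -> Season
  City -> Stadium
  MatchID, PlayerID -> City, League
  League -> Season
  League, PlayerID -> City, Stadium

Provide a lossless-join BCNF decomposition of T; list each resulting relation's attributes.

{City, League, PlayerID}; {City, Stadium}; {League, MatchID, PlayerID}; {Season, Stadium}

Candidate key of the original relation: {MatchID, PlayerID}.
Within {City, League, MatchID, PlayerID, Season, Stadium}: {Stadium}⁺ ∩ {City, League, MatchID, PlayerID, Season, Stadium} = {Season, Stadium}, not the whole set, so Stadium -> Season violates BCNF; decompose into {Season, Stadium} and {City, League, MatchID, PlayerID, Stadium}.
{Season, Stadium} is in BCNF.
Within {City, League, MatchID, PlayerID, Stadium}: {City}⁺ ∩ {City, League, MatchID, PlayerID, Stadium} = {City, Stadium}, not the whole set, so City -> Stadium violates BCNF; decompose into {City, Stadium} and {City, League, MatchID, PlayerID}.
{City, Stadium} is in BCNF.
Within {City, League, MatchID, PlayerID}: {League, PlayerID}⁺ ∩ {City, League, MatchID, PlayerID} = {City, League, PlayerID}, not the whole set, so League, PlayerID -> City violates BCNF; decompose into {City, League, PlayerID} and {League, MatchID, PlayerID}.
{City, League, PlayerID} is in BCNF.
{League, MatchID, PlayerID} is in BCNF.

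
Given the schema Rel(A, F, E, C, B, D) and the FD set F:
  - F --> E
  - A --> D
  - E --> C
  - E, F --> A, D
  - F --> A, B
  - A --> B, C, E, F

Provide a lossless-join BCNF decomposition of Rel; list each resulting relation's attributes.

{A, B, D, E, F}; {C, E}

Candidate keys of the original relation: {A}, {F}.
{A, B, C, D, E, F}: {E} determines {C, E} here but is not a superkey — split on E --> C, giving {C, E} and {A, B, D, E, F}.
{C, E} has no BCNF violation.
{A, B, D, E, F} has no BCNF violation.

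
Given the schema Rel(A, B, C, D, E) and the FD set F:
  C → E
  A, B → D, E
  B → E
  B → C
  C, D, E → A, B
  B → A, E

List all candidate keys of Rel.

{B}⁺ = {A, B, C, D, E} — all of the relation — so {B} is a candidate key.
{C, D}⁺ = {A, B, C, D, E} — all of the relation — so {C, D} is a candidate key.
Any other superkey properly contains one of these, so there are no further candidate keys.

{B}, {C, D}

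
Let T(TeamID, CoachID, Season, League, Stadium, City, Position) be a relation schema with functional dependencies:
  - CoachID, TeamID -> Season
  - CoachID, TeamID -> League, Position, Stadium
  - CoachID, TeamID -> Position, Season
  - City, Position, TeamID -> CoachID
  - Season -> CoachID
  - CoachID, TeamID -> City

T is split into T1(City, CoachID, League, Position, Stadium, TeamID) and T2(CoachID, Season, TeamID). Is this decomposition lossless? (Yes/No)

Yes

Common attributes: {CoachID, TeamID}; their closure is {City, CoachID, League, Position, Season, Stadium, TeamID}.
Since T1 ⊆ {City, CoachID, League, Position, Season, Stadium, TeamID}, the intersection is a superkey of T1; the decomposition is lossless.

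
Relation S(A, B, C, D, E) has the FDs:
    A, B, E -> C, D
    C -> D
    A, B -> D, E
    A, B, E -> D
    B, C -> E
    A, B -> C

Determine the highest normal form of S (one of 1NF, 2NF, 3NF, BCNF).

Candidate key: {A, B}. Prime attributes: {A, B}.
C -> D breaks BCNF: {C}⁺ = {C, D}, so {C} is not a superkey.
Because {D} is non-prime and the left side of C -> D is not a superkey, the relation is not in 3NF.
No non-prime attribute depends on a proper subset of any candidate key, so 2NF holds.

2NF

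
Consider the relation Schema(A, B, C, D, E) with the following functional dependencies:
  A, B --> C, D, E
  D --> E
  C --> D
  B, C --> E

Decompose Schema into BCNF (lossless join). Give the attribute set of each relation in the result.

Candidate key of the original relation: {A, B}.
In {A, B, C, D, E}, {D} is not a superkey ({D}⁺ restricted to this set is {D, E}), so split on D --> E into {D, E} and {A, B, C, D}.
{D, E} has no BCNF violation.
In {A, B, C, D}, {C} is not a superkey ({C}⁺ restricted to this set is {C, D}), so split on C --> D into {C, D} and {A, B, C}.
{C, D} has no BCNF violation.
{A, B, C} has no BCNF violation.

{A, B, C}; {C, D}; {D, E}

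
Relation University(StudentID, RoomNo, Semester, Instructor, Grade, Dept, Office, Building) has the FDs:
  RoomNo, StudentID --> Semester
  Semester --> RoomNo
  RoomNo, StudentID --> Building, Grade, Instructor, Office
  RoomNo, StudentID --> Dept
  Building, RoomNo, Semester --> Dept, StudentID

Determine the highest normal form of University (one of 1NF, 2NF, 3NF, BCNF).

3NF

Candidate keys: {Building, Semester}, {RoomNo, StudentID}, {Semester, StudentID}. Prime attributes: {Building, RoomNo, Semester, StudentID}.
Semester --> RoomNo: {Semester}⁺ = {RoomNo, Semester}, which is not all of the attributes, so the left side is not a superkey — BCNF is violated.
But every attribute on its right side ({RoomNo}) is prime, and the same holds for every other non-superkey FD, so 3NF still holds.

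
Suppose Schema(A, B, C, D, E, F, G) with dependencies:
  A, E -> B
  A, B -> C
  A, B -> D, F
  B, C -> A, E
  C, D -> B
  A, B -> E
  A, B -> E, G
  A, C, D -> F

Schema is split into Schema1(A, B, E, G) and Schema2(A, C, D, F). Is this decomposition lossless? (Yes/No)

Common attributes: {A}; their closure is {A}.
Schema1 ⊄ {A} and Schema2 ⊄ {A}, so the split is lossy.

No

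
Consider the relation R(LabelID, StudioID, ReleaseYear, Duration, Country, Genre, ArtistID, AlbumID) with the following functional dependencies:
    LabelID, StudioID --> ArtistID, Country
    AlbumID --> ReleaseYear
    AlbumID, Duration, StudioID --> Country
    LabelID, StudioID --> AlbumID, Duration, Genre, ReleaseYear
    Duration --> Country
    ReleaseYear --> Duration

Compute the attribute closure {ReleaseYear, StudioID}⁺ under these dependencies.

{Country, Duration, ReleaseYear, StudioID}

Start with {ReleaseYear, StudioID}.
ReleaseYear --> Duration applies; add {Duration} → now {Duration, ReleaseYear, StudioID}.
Duration --> Country applies; add {Country} → now {Country, Duration, ReleaseYear, StudioID}.
No further FD applies.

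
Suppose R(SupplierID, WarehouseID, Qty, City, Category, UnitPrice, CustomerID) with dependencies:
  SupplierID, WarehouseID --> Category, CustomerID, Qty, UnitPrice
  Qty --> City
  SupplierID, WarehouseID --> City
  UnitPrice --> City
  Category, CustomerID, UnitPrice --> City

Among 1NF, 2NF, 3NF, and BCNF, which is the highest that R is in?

Candidate key: {SupplierID, WarehouseID}. Prime attributes: {SupplierID, WarehouseID}.
Qty --> City breaks BCNF: {Qty}⁺ = {City, Qty}, so {Qty} is not a superkey.
Qty --> City determines the non-prime attribute {City} from a non-superkey — 3NF is violated.
No proper subset of a key has a non-prime attribute in its closure, so there is no partial dependency; 2NF holds.

2NF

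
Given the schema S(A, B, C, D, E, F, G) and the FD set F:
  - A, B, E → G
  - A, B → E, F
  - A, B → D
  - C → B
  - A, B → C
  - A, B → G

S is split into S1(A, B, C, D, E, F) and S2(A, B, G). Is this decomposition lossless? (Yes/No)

S1 ∩ S2 = {A, B}; its closure under F is {A, B, C, D, E, F, G}.
This includes all of S1, so the common attributes are a superkey of S1 — the join is lossless.

Yes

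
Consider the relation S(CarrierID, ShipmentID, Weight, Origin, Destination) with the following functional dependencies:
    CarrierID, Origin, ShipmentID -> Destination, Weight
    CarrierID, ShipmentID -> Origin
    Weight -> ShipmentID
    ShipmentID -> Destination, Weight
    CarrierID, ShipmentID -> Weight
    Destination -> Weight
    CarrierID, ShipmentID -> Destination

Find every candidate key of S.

Attributes never on any right-hand side: {CarrierID} — every candidate key must contain it.
{CarrierID, Destination}⁺ = {CarrierID, Destination, Origin, ShipmentID, Weight} — all of the relation — so {CarrierID, Destination} is a candidate key.
{CarrierID, ShipmentID}⁺ = {CarrierID, Destination, Origin, ShipmentID, Weight} — all of the relation — so {CarrierID, ShipmentID} is a candidate key.
{CarrierID, Weight}⁺ = {CarrierID, Destination, Origin, ShipmentID, Weight} — all of the relation — so {CarrierID, Weight} is a candidate key.
These are minimal and exhaustive — every other superkey contains one of them.

{CarrierID, Destination}, {CarrierID, ShipmentID}, {CarrierID, Weight}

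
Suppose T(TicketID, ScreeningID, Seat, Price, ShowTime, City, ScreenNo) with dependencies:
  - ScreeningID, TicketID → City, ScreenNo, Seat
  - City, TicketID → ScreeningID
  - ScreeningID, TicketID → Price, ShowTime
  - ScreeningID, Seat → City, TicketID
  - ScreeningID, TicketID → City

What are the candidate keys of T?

{City, TicketID}⁺ = {City, Price, ScreenNo, ScreeningID, Seat, ShowTime, TicketID} — all of the relation — so {City, TicketID} is a candidate key.
{ScreeningID, Seat}⁺ = {City, Price, ScreenNo, ScreeningID, Seat, ShowTime, TicketID} — all of the relation — so {ScreeningID, Seat} is a candidate key.
{ScreeningID, TicketID}⁺ = {City, Price, ScreenNo, ScreeningID, Seat, ShowTime, TicketID} — all of the relation — so {ScreeningID, TicketID} is a candidate key.
Any other superkey properly contains one of these, so there are no further candidate keys.

{City, TicketID}, {ScreeningID, Seat}, {ScreeningID, TicketID}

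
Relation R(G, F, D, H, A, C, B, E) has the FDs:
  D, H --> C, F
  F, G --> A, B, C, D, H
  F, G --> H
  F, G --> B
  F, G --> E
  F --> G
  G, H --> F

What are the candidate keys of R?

{D, H}, {F}, {G, H}

Closure of {F} is {A, B, C, D, E, F, G, H}, the whole schema; {F} is a candidate key.
Closure of {D, H} is {A, B, C, D, E, F, G, H}, the whole schema; {D, H} is a candidate key.
Closure of {G, H} is {A, B, C, D, E, F, G, H}, the whole schema; {G, H} is a candidate key.
Any other superkey properly contains one of these, so there are no further candidate keys.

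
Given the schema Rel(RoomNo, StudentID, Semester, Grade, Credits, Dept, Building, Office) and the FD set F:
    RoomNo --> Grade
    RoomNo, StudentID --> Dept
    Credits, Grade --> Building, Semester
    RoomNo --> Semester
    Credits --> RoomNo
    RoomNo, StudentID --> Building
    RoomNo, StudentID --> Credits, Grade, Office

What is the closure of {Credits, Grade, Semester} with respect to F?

Start with {Credits, Grade, Semester}.
Credits, Grade --> Building, Semester applies; add {Building} → now {Building, Credits, Grade, Semester}.
Credits --> RoomNo applies; add {RoomNo} → now {Building, Credits, Grade, RoomNo, Semester}.
No further FD applies.

{Building, Credits, Grade, RoomNo, Semester}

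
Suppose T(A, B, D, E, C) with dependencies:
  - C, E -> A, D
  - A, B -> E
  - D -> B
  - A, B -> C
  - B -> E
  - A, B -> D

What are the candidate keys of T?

{A, B}, {A, D}, {B, C}, {C, D}, {C, E}

{A, B}⁺ = {A, B, C, D, E}, which is every attribute, so {A, B} is a candidate key.
{A, D}⁺ = {A, B, C, D, E}, which is every attribute, so {A, D} is a candidate key.
{B, C}⁺ = {A, B, C, D, E}, which is every attribute, so {B, C} is a candidate key.
{C, D}⁺ = {A, B, C, D, E}, which is every attribute, so {C, D} is a candidate key.
{C, E}⁺ = {A, B, C, D, E}, which is every attribute, so {C, E} is a candidate key.
These are minimal and exhaustive — every other superkey contains one of them.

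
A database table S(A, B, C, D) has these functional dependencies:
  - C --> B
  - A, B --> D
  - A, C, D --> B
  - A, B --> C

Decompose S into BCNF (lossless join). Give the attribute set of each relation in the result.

Candidate keys of the original relation: {A, B}, {A, C}.
{A, B, C, D}: {C} determines {B, C} here but is not a superkey — split on C --> B, giving {B, C} and {A, C, D}.
{B, C} has no BCNF violation.
{A, C, D} has no BCNF violation.

{A, C, D}; {B, C}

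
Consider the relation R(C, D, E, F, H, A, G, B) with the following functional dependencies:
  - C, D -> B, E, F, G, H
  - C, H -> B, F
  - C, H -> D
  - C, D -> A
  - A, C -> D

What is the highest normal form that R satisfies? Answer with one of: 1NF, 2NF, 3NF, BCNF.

BCNF

Candidate keys: {A, C}, {C, D}, {C, H}. Prime attributes: {A, C, D, H}.
Each dependency's left side is a superkey — BCNF holds.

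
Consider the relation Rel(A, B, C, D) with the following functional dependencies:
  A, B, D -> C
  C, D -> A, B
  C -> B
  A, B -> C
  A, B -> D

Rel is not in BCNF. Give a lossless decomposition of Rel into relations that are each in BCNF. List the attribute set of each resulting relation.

Candidate keys of the original relation: {A, B}, {A, C}, {C, D}.
Within {A, B, C, D}: {C}⁺ ∩ {A, B, C, D} = {B, C}, not the whole set, so C -> B violates BCNF; decompose into {B, C} and {A, C, D}.
{B, C} has no BCNF violation.
{A, C, D} has no BCNF violation.

{A, C, D}; {B, C}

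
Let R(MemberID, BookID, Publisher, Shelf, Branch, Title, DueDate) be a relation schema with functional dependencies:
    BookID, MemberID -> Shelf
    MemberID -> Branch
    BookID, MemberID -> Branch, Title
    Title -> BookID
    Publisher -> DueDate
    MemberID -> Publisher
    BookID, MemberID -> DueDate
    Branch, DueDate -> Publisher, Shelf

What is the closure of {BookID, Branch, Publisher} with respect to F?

{BookID, Branch, DueDate, Publisher, Shelf}

Start with {BookID, Branch, Publisher}.
Publisher -> DueDate applies; add {DueDate} → now {BookID, Branch, DueDate, Publisher}.
Branch, DueDate -> Publisher, Shelf applies; add {Shelf} → now {BookID, Branch, DueDate, Publisher, Shelf}.
No further FD applies.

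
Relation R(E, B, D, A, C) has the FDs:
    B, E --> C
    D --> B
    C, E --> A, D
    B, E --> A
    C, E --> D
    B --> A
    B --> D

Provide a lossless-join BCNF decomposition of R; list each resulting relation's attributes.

{A, B, D}; {C, D, E}

Candidate keys of the original relation: {B, E}, {C, E}, {D, E}.
Within {A, B, C, D, E}: {D}⁺ ∩ {A, B, C, D, E} = {A, B, D}, not the whole set, so D --> A, B violates BCNF; decompose into {A, B, D} and {C, D, E}.
{A, B, D} is in BCNF.
{C, D, E} is in BCNF.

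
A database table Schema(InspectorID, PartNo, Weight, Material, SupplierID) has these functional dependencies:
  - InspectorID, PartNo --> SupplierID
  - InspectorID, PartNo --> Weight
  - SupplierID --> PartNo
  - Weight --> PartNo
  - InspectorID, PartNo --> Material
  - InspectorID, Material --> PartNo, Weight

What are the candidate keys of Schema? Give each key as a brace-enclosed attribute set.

Attributes never on any right-hand side: {InspectorID} — every candidate key must contain it.
{InspectorID, Material} is a candidate key since {InspectorID, Material}⁺ = {InspectorID, Material, PartNo, SupplierID, Weight} covers every attribute.
{InspectorID, PartNo} is a candidate key since {InspectorID, PartNo}⁺ = {InspectorID, Material, PartNo, SupplierID, Weight} covers every attribute.
{InspectorID, SupplierID} is a candidate key since {InspectorID, SupplierID}⁺ = {InspectorID, Material, PartNo, SupplierID, Weight} covers every attribute.
{InspectorID, Weight} is a candidate key since {InspectorID, Weight}⁺ = {InspectorID, Material, PartNo, SupplierID, Weight} covers every attribute.
Any other superkey properly contains one of these, so there are no further candidate keys.

{InspectorID, Material}, {InspectorID, PartNo}, {InspectorID, SupplierID}, {InspectorID, Weight}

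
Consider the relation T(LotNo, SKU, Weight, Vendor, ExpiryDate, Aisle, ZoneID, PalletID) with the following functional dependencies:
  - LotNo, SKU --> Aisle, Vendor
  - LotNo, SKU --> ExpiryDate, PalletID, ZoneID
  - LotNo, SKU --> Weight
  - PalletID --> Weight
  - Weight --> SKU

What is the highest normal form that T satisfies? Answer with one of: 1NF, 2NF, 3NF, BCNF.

Candidate keys: {LotNo, PalletID}, {LotNo, SKU}, {LotNo, Weight}. Prime attributes: {LotNo, PalletID, SKU, Weight}.
PalletID --> Weight breaks BCNF: {PalletID}⁺ = {PalletID, SKU, Weight}, so {PalletID} is not a superkey.
Its right-hand attributes {Weight} are all prime, as are those of every other non-superkey FD — the relation is in 3NF.

3NF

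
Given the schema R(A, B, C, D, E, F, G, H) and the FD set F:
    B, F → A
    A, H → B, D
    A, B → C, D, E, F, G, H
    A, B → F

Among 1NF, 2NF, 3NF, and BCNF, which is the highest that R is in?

BCNF

Candidate keys: {A, B}, {A, H}, {B, F}. Prime attributes: {A, B, F, H}.
Every FD has a superkey on the left, so the relation is in BCNF.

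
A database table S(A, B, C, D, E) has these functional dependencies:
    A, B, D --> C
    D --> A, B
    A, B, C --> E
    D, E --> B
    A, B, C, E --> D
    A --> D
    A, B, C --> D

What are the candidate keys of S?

{A}, {D}

{A}⁺ = {A, B, C, D, E}, which is every attribute, so {A} is a candidate key.
{D}⁺ = {A, B, C, D, E}, which is every attribute, so {D} is a candidate key.
These are minimal and exhaustive — every other superkey contains one of them.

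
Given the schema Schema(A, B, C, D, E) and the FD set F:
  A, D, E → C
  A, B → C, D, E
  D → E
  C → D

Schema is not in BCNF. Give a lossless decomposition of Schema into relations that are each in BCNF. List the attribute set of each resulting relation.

Candidate key of the original relation: {A, B}.
In {A, B, C, D, E}, {A, D, E} is not a superkey ({A, D, E}⁺ restricted to this set is {A, C, D, E}), so split on A, D, E → C into {A, C, D, E} and {A, B, D, E}.
In {A, C, D, E}, {D} is not a superkey ({D}⁺ restricted to this set is {D, E}), so split on D → E into {D, E} and {A, C, D}.
{D, E} is in BCNF.
In {A, C, D}, {C} is not a superkey ({C}⁺ restricted to this set is {C, D}), so split on C → D into {C, D} and {A, C}.
{C, D} is in BCNF.
{A, C} is in BCNF.
In {A, B, D, E}, {D} is not a superkey ({D}⁺ restricted to this set is {D, E}), so split on D → E into {D, E} and {A, B, D}.
{D, E} is in BCNF.
{A, B, D} is in BCNF.

{A, B, D}; {A, C}; {C, D}; {D, E}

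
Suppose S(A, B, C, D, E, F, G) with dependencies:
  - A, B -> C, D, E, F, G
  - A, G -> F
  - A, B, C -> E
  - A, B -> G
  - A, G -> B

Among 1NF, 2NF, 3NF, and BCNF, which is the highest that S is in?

Candidate keys: {A, B}, {A, G}. Prime attributes: {A, B, G}.
Each dependency's left side is a superkey — BCNF holds.

BCNF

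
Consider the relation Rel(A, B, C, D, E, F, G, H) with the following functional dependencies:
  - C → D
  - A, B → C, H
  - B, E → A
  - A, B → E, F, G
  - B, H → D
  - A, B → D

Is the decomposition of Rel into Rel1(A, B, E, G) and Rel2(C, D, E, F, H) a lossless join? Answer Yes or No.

No

Common attributes: {E}; their closure is {E}.
Rel1 ⊄ {E} and Rel2 ⊄ {E}, so the split is lossy.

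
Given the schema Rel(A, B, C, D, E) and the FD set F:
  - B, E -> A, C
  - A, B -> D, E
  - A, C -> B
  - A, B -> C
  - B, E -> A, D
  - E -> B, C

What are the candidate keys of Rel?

{A, B}, {A, C}, {E}

Closure of {E} is {A, B, C, D, E}, the whole schema; {E} is a candidate key.
Closure of {A, B} is {A, B, C, D, E}, the whole schema; {A, B} is a candidate key.
Closure of {A, C} is {A, B, C, D, E}, the whole schema; {A, C} is a candidate key.
Any other superkey properly contains one of these, so there are no further candidate keys.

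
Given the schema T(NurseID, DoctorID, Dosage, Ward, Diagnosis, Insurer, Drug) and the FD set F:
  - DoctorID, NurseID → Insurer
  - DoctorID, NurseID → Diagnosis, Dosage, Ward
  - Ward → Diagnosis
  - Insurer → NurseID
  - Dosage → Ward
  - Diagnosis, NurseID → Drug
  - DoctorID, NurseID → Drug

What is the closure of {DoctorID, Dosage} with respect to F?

{Diagnosis, DoctorID, Dosage, Ward}

Start with {DoctorID, Dosage}.
Dosage → Ward applies; add {Ward} → now {DoctorID, Dosage, Ward}.
Ward → Diagnosis applies; add {Diagnosis} → now {Diagnosis, DoctorID, Dosage, Ward}.
No further FD applies.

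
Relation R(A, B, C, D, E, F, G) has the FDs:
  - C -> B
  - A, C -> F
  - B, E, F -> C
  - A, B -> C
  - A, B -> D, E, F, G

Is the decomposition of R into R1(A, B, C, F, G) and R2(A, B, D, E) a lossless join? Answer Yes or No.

Yes

The shared attributes are {A, B} and {A, B}⁺ = {A, B, C, D, E, F, G}.
Since R1 ⊆ {A, B, C, D, E, F, G}, the intersection is a superkey of R1; the decomposition is lossless.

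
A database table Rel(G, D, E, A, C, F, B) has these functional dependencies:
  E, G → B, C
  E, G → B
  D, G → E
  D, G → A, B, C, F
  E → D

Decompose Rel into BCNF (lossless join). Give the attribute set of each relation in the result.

Candidate keys of the original relation: {D, G}, {E, G}.
{A, B, C, D, E, F, G}: {E} determines {D, E} here but is not a superkey — split on E → D, giving {D, E} and {A, B, C, E, F, G}.
{D, E} has no BCNF violation.
{A, B, C, E, F, G} has no BCNF violation.

{A, B, C, E, F, G}; {D, E}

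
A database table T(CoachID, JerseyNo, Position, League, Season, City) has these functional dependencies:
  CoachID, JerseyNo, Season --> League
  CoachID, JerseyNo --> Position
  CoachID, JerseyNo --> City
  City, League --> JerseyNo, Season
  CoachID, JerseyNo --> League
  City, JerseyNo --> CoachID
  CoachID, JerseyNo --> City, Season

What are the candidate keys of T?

{City, JerseyNo}, {City, League}, {CoachID, JerseyNo}

Closure of {City, JerseyNo} is {City, CoachID, JerseyNo, League, Position, Season}, the whole schema; {City, JerseyNo} is a candidate key.
Closure of {City, League} is {City, CoachID, JerseyNo, League, Position, Season}, the whole schema; {City, League} is a candidate key.
Closure of {CoachID, JerseyNo} is {City, CoachID, JerseyNo, League, Position, Season}, the whole schema; {CoachID, JerseyNo} is a candidate key.
Any other superkey properly contains one of these, so there are no further candidate keys.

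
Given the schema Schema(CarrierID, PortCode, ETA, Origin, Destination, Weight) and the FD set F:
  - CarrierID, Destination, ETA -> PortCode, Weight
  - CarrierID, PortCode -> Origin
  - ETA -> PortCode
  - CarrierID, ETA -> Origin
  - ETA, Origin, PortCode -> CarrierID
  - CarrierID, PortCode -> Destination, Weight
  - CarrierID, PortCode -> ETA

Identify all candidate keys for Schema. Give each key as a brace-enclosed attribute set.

{CarrierID, ETA}⁺ = {CarrierID, Destination, ETA, Origin, PortCode, Weight} — all of the relation — so {CarrierID, ETA} is a candidate key.
{CarrierID, PortCode}⁺ = {CarrierID, Destination, ETA, Origin, PortCode, Weight} — all of the relation — so {CarrierID, PortCode} is a candidate key.
{ETA, Origin}⁺ = {CarrierID, Destination, ETA, Origin, PortCode, Weight} — all of the relation — so {ETA, Origin} is a candidate key.
These are minimal and exhaustive — every other superkey contains one of them.

{CarrierID, ETA}, {CarrierID, PortCode}, {ETA, Origin}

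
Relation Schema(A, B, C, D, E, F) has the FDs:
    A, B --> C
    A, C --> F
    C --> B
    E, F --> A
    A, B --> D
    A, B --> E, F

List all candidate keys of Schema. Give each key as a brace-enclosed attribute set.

{A, B}⁺ = {A, B, C, D, E, F} — all of the relation — so {A, B} is a candidate key.
{A, C}⁺ = {A, B, C, D, E, F} — all of the relation — so {A, C} is a candidate key.
{B, E, F}⁺ = {A, B, C, D, E, F} — all of the relation — so {B, E, F} is a candidate key.
{C, E, F}⁺ = {A, B, C, D, E, F} — all of the relation — so {C, E, F} is a candidate key.
No proper subset of any of these is a key, and no other minimal superkey exists.

{A, B}, {A, C}, {B, E, F}, {C, E, F}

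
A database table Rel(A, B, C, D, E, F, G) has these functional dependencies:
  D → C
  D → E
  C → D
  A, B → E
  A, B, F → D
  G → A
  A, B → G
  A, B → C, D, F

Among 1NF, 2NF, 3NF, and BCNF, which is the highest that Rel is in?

Candidate keys: {A, B}, {B, G}. Prime attributes: {A, B, G}.
D → C breaks BCNF: {D}⁺ = {C, D, E}, so {D} is not a superkey.
D → C has non-prime {C} on the right and a non-superkey on the left, so 3NF fails.
No non-prime attribute depends on a proper subset of any candidate key, so 2NF holds.

2NF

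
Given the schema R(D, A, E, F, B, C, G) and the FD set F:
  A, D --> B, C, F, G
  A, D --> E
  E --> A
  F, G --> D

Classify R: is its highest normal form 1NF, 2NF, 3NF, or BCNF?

3NF

Candidate keys: {A, D}, {A, F, G}, {D, E}, {E, F, G}. Prime attributes: {A, D, E, F, G}.
E --> A: {E}⁺ = {A, E}, which is not all of the attributes, so the left side is not a superkey — BCNF is violated.
Its right-hand attributes {A} are all prime, as are those of every other non-superkey FD — the relation is in 3NF.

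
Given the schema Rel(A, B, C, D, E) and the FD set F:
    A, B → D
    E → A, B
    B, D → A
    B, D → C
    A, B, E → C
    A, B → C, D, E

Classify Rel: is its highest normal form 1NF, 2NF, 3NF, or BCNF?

Candidate keys: {A, B}, {B, D}, {E}. Prime attributes: {A, B, D, E}.
Every FD has a superkey on the left, so the relation is in BCNF.

BCNF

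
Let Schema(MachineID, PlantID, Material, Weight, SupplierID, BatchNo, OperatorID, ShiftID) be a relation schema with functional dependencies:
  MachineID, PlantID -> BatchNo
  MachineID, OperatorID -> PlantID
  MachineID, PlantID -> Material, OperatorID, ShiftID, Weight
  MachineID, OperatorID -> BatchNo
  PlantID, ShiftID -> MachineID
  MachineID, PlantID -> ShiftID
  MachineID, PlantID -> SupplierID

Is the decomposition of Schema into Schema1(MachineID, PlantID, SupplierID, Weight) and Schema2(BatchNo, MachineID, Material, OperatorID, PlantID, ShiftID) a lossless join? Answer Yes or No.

Common attributes: {MachineID, PlantID}; their closure is {BatchNo, MachineID, Material, OperatorID, PlantID, ShiftID, SupplierID, Weight}.
Since Schema1 ⊆ {BatchNo, MachineID, Material, OperatorID, PlantID, ShiftID, SupplierID, Weight}, the intersection is a superkey of Schema1; the decomposition is lossless.

Yes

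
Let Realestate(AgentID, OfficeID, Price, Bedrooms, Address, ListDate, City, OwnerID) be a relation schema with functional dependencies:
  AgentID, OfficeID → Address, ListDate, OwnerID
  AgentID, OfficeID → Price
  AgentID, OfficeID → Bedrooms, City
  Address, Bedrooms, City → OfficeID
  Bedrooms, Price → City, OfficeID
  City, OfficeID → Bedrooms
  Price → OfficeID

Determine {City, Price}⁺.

{Bedrooms, City, OfficeID, Price}

Start with {City, Price}.
Price → OfficeID applies; add {OfficeID} → now {City, OfficeID, Price}.
City, OfficeID → Bedrooms applies; add {Bedrooms} → now {Bedrooms, City, OfficeID, Price}.
No further FD applies.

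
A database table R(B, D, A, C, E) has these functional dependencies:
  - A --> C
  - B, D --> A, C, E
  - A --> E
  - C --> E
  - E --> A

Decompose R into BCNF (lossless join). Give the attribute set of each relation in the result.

{A, B, D}; {A, C, E}

Candidate key of the original relation: {B, D}.
Within {A, B, C, D, E}: {A}⁺ ∩ {A, B, C, D, E} = {A, C, E}, not the whole set, so A --> C, E violates BCNF; decompose into {A, C, E} and {A, B, D}.
{A, C, E} is in BCNF.
{A, B, D} is in BCNF.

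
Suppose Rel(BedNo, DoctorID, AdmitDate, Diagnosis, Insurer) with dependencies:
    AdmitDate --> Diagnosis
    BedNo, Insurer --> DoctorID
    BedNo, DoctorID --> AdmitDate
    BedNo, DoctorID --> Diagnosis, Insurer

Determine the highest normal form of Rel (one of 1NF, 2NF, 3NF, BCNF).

Candidate keys: {BedNo, DoctorID}, {BedNo, Insurer}. Prime attributes: {BedNo, DoctorID, Insurer}.
AdmitDate --> Diagnosis breaks BCNF: {AdmitDate}⁺ = {AdmitDate, Diagnosis}, so {AdmitDate} is not a superkey.
AdmitDate --> Diagnosis has non-prime {Diagnosis} on the right and a non-superkey on the left, so 3NF fails.
No proper subset of a key has a non-prime attribute in its closure, so there is no partial dependency; 2NF holds.

2NF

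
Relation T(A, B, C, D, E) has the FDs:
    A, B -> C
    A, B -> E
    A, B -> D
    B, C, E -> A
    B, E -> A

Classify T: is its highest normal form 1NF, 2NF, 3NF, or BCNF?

BCNF

Candidate keys: {A, B}, {B, E}. Prime attributes: {A, B, E}.
Every FD has a superkey on the left, so the relation is in BCNF.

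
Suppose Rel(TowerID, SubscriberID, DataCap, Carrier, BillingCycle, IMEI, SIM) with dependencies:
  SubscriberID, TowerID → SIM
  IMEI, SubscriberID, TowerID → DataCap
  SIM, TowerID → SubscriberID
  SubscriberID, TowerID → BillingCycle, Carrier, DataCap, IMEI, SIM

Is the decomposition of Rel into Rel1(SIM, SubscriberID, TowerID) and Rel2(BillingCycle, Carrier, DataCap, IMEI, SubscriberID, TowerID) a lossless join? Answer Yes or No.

Yes

The shared attributes are {SubscriberID, TowerID} and {SubscriberID, TowerID}⁺ = {BillingCycle, Carrier, DataCap, IMEI, SIM, SubscriberID, TowerID}.
Since Rel1 ⊆ {BillingCycle, Carrier, DataCap, IMEI, SIM, SubscriberID, TowerID}, the intersection is a superkey of Rel1; the decomposition is lossless.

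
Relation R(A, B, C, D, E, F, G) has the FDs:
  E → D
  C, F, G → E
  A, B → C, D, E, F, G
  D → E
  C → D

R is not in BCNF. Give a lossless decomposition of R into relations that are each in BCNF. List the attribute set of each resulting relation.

{A, B, C, F, G}; {C, E}; {D, E}

Candidate key of the original relation: {A, B}.
In {A, B, C, D, E, F, G}, {E} is not a superkey ({E}⁺ restricted to this set is {D, E}), so split on E → D into {D, E} and {A, B, C, E, F, G}.
{D, E} has no BCNF violation.
In {A, B, C, E, F, G}, {C, F, G} is not a superkey ({C, F, G}⁺ restricted to this set is {C, E, F, G}), so split on C, F, G → E into {C, E, F, G} and {A, B, C, F, G}.
In {C, E, F, G}, {C} is not a superkey ({C}⁺ restricted to this set is {C, E}), so split on C → E into {C, E} and {C, F, G}.
{C, E} has no BCNF violation.
{C, F, G} has no BCNF violation.
{A, B, C, F, G} has no BCNF violation.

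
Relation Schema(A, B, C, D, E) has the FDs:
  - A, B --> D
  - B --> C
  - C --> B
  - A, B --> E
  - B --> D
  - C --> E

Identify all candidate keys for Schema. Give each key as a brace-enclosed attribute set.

{A, B}, {A, C}

No FD produces {A}, so it must be in every candidate key.
{A, B}⁺ = {A, B, C, D, E}, which is every attribute, so {A, B} is a candidate key.
{A, C}⁺ = {A, B, C, D, E}, which is every attribute, so {A, C} is a candidate key.
No proper subset of any of these is a key, and no other minimal superkey exists.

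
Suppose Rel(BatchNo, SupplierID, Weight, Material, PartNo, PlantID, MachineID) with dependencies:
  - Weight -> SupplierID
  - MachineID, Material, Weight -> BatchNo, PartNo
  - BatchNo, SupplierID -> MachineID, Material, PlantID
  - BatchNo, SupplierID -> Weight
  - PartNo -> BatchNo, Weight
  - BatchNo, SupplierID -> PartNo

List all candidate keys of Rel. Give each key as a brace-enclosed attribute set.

{BatchNo, SupplierID}, {BatchNo, Weight}, {MachineID, Material, Weight}, {PartNo}

{PartNo}⁺ = {BatchNo, MachineID, Material, PartNo, PlantID, SupplierID, Weight}, which is every attribute, so {PartNo} is a candidate key.
{BatchNo, SupplierID}⁺ = {BatchNo, MachineID, Material, PartNo, PlantID, SupplierID, Weight}, which is every attribute, so {BatchNo, SupplierID} is a candidate key.
{BatchNo, Weight}⁺ = {BatchNo, MachineID, Material, PartNo, PlantID, SupplierID, Weight}, which is every attribute, so {BatchNo, Weight} is a candidate key.
{MachineID, Material, Weight}⁺ = {BatchNo, MachineID, Material, PartNo, PlantID, SupplierID, Weight}, which is every attribute, so {MachineID, Material, Weight} is a candidate key.
These are minimal and exhaustive — every other superkey contains one of them.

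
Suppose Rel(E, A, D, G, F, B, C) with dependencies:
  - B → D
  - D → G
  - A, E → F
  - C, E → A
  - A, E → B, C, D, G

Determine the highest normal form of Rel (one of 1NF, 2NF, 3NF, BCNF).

Candidate keys: {A, E}, {C, E}. Prime attributes: {A, C, E}.
For B → D we have {B}⁺ = {B, D, G}; {B} is not a superkey, so BCNF fails.
B → D determines the non-prime attribute {D} from a non-superkey — 3NF is violated.
Checking every proper subset of each key, none determines a non-prime attribute — 2NF is satisfied.

2NF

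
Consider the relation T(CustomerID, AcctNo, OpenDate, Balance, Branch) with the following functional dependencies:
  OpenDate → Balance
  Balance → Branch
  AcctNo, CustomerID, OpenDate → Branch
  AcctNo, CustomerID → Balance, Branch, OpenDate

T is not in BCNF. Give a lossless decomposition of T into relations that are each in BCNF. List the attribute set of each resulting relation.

{AcctNo, CustomerID, OpenDate}; {Balance, Branch}; {Balance, OpenDate}

Candidate key of the original relation: {AcctNo, CustomerID}.
Within {AcctNo, Balance, Branch, CustomerID, OpenDate}: {OpenDate}⁺ ∩ {AcctNo, Balance, Branch, CustomerID, OpenDate} = {Balance, Branch, OpenDate}, not the whole set, so OpenDate → Balance, Branch violates BCNF; decompose into {Balance, Branch, OpenDate} and {AcctNo, CustomerID, OpenDate}.
Within {Balance, Branch, OpenDate}: {Balance}⁺ ∩ {Balance, Branch, OpenDate} = {Balance, Branch}, not the whole set, so Balance → Branch violates BCNF; decompose into {Balance, Branch} and {Balance, OpenDate}.
{Balance, Branch} is in BCNF.
{Balance, OpenDate} is in BCNF.
{AcctNo, CustomerID, OpenDate} is in BCNF.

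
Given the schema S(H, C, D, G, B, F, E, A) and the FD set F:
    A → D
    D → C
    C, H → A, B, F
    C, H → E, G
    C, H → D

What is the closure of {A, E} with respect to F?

Start with {A, E}.
A → D applies; add {D} → now {A, D, E}.
D → C applies; add {C} → now {A, C, D, E}.
No further FD applies.

{A, C, D, E}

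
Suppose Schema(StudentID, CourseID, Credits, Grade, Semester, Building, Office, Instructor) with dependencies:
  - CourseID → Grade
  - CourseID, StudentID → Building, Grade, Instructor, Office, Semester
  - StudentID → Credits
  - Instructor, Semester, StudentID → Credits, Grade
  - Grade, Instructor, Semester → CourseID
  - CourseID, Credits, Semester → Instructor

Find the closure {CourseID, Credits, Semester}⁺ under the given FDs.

Start with {CourseID, Credits, Semester}.
CourseID → Grade applies; add {Grade} → now {CourseID, Credits, Grade, Semester}.
CourseID, Credits, Semester → Instructor applies; add {Instructor} → now {CourseID, Credits, Grade, Instructor, Semester}.
No further FD applies.

{CourseID, Credits, Grade, Instructor, Semester}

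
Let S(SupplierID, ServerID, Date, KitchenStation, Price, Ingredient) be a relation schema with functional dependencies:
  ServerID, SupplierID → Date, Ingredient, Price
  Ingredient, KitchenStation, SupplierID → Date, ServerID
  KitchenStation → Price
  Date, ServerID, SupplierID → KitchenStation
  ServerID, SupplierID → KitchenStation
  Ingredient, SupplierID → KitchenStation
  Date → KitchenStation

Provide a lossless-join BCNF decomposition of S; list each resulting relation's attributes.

{Date, Ingredient, ServerID, SupplierID}; {Date, KitchenStation}; {KitchenStation, Price}

Candidate keys of the original relation: {Ingredient, SupplierID}, {ServerID, SupplierID}.
Within {Date, Ingredient, KitchenStation, Price, ServerID, SupplierID}: {KitchenStation}⁺ ∩ {Date, Ingredient, KitchenStation, Price, ServerID, SupplierID} = {KitchenStation, Price}, not the whole set, so KitchenStation → Price violates BCNF; decompose into {KitchenStation, Price} and {Date, Ingredient, KitchenStation, ServerID, SupplierID}.
{KitchenStation, Price} is in BCNF.
Within {Date, Ingredient, KitchenStation, ServerID, SupplierID}: {Date}⁺ ∩ {Date, Ingredient, KitchenStation, ServerID, SupplierID} = {Date, KitchenStation}, not the whole set, so Date → KitchenStation violates BCNF; decompose into {Date, KitchenStation} and {Date, Ingredient, ServerID, SupplierID}.
{Date, KitchenStation} is in BCNF.
{Date, Ingredient, ServerID, SupplierID} is in BCNF.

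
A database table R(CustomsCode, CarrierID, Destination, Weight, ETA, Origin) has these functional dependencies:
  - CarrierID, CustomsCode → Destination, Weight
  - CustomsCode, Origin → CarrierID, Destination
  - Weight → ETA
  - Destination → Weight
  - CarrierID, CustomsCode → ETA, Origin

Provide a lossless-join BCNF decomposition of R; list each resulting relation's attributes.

{CarrierID, CustomsCode, Destination, Origin}; {Destination, Weight}; {ETA, Weight}

Candidate keys of the original relation: {CarrierID, CustomsCode}, {CustomsCode, Origin}.
Within {CarrierID, CustomsCode, Destination, ETA, Origin, Weight}: {Weight}⁺ ∩ {CarrierID, CustomsCode, Destination, ETA, Origin, Weight} = {ETA, Weight}, not the whole set, so Weight → ETA violates BCNF; decompose into {ETA, Weight} and {CarrierID, CustomsCode, Destination, Origin, Weight}.
{ETA, Weight}: every determinant is a superkey — BCNF.
Within {CarrierID, CustomsCode, Destination, Origin, Weight}: {Destination}⁺ ∩ {CarrierID, CustomsCode, Destination, Origin, Weight} = {Destination, Weight}, not the whole set, so Destination → Weight violates BCNF; decompose into {Destination, Weight} and {CarrierID, CustomsCode, Destination, Origin}.
{Destination, Weight}: every determinant is a superkey — BCNF.
{CarrierID, CustomsCode, Destination, Origin}: every determinant is a superkey — BCNF.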